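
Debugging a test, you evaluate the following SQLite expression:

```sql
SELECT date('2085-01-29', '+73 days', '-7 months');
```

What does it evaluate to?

Applying '+73 days' to 2085-01-29: counting 73 days forward gives 2085-04-12.
Adding -7 months to 2085-04-12 gives 2084-09-12.

2084-09-12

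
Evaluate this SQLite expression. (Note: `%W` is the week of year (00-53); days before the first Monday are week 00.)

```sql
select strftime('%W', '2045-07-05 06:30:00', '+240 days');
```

09

First apply '+240 days': 2045-07-05 06:30:00 → 2046-03-02 06:30:00.
2046-03-02 is a Friday. SQLite's %W counts Mondays since the year started; the result is 09.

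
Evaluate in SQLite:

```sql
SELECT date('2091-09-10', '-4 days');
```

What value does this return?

Going back 4 days within September lands on 2091-09-06.

2091-09-06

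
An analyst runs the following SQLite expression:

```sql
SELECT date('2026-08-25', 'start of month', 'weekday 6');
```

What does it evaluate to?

`start of month` rewinds 2026-08-25 to 2026-08-01.
`weekday 6` advances to the next Saturday; 2026-08-01 is already a Saturday, so it stays at 2026-08-01.

2026-08-01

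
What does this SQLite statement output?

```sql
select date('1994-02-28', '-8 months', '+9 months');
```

Adding -8 months to 1994-02-28 gives 1993-06-28.
Adding +9 months to 1993-06-28 gives 1994-03-28.

1994-03-28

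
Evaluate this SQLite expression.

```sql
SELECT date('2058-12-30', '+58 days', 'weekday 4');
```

Applying '+58 days' to 2058-12-30: counting 58 days forward gives 2059-02-26.
`weekday 4` advances to the next Thursday; 2059-02-26 is a Wednesday, so it moves forward to 2059-02-27.

2059-02-27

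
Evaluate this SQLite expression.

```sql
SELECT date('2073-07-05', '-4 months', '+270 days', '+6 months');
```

2074-05-30

Adding -4 months to 2073-07-05 gives 2073-03-05.
Applying '+270 days' to 2073-03-05: counting 270 days forward gives 2073-11-30.
Adding +6 months to 2073-11-30 gives 2074-05-30.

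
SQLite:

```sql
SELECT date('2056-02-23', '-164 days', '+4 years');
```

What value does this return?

Applying '-164 days' to 2056-02-23: counting 164 days back gives 2055-09-12.
Adding +4 years to 2055-09-12 gives 2059-09-12.

2059-09-12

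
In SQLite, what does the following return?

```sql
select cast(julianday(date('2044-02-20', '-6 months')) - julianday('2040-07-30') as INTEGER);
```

1116

Adding -6 months to 2044-02-20 gives 2043-08-20.
1 day remains in July 2040 after the 30th (31 − 30).
Full months from August 2040 through July 2043 contribute their day counts.
Then 20 days into August 2043.
Total: 1 + 31 + 30 + 31 + 30 + 31 + 31 + 28 + 31 + 30 + 31 + 30 + 31 + 31 + 30 + 31 + 30 + 31 + 31 + 28 + 31 + 30 + 31 + 30 + 31 + 31 + 30 + 31 + 30 + 31 + 31 + 28 + 31 + 30 + 31 + 30 + 31 + 20 = 1116.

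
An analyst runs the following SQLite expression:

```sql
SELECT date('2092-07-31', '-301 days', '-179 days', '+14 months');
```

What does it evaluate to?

2092-06-08

Applying '-301 days' to 2092-07-31: counting 301 days back gives 2091-10-04.
Applying '-179 days' to 2091-10-04: counting 179 days back gives 2091-04-08.
Adding +14 months to 2091-04-08 gives 2092-06-08.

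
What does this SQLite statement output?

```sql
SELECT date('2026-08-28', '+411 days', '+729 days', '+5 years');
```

2034-10-11

Applying '+411 days' to 2026-08-28: counting 411 days forward gives 2027-10-13.
Applying '+729 days' to 2027-10-13: counting 729 days forward gives 2029-10-11.
Adding +5 years to 2029-10-11 gives 2034-10-11.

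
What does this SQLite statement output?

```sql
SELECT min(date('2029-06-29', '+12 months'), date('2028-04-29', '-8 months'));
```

2027-08-29

date('2029-06-29', '+12 months') → 2030-06-29.
date('2028-04-29', '-8 months') → 2027-08-29.
Earlier of the two is 2027-08-29.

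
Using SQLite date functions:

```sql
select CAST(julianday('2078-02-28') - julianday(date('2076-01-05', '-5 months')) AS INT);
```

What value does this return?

938

Adding -5 months to 2076-01-05 gives 2075-08-05.
26 days remain in August 2075 after the 5th (31 − 5).
Full months from September 2075 through January 2078 contribute their day counts.
Then 28 days into February 2078.
Total: 26 + 30 + 31 + 30 + 31 + 31 + 29 + 31 + 30 + 31 + 30 + 31 + 31 + 30 + 31 + 30 + 31 + 31 + 28 + 31 + 30 + 31 + 30 + 31 + 31 + 30 + 31 + 30 + 31 + 31 + 28 = 938.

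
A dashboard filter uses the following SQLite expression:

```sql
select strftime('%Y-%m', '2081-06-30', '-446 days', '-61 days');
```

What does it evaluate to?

First apply '-446 days', '-61 days': 2081-06-30 → 2080-02-09.
`%Y-%m` extracts the year-month: 2080-02.

2080-02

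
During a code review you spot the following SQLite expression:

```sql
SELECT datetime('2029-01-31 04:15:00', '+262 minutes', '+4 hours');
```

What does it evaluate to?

262 minutes = 4h 22m; +262 minutes from 2029-01-31 04:15:00 is 2029-01-31 08:37:00.
+4 hours from 2029-01-31 08:37:00 is 2029-01-31 12:37:00.

2029-01-31 12:37:00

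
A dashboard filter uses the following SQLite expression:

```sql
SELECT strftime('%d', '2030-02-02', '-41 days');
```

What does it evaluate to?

First apply '-41 days': 2030-02-02 → 2029-12-23.
`%d` extracts the 2-digit day of month: 23.

23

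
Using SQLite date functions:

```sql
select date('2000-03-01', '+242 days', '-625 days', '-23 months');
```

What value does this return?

1997-03-12

Applying '+242 days' to 2000-03-01: counting 242 days forward gives 2000-10-29.
Applying '-625 days' to 2000-10-29: counting 625 days back gives 1999-02-12.
Adding -23 months to 1999-02-12 gives 1997-03-12.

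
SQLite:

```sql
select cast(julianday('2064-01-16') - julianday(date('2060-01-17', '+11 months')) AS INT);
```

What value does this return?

1125

Adding +11 months to 2060-01-17 gives 2060-12-17.
14 days remain in December 2060 after the 17th (31 − 17).
Full months from January 2061 through December 2063 contribute their day counts.
Then 16 days into January 2064.
Total: 14 + 31 + 28 + 31 + 30 + 31 + 30 + 31 + 31 + 30 + 31 + 30 + 31 + 31 + 28 + 31 + 30 + 31 + 30 + 31 + 31 + 30 + 31 + 30 + 31 + 31 + 28 + 31 + 30 + 31 + 30 + 31 + 31 + 30 + 31 + 30 + 31 + 16 = 1125.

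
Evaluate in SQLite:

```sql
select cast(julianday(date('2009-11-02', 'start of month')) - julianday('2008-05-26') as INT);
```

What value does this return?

`start of month` rewinds 2009-11-02 to 2009-11-01.
5 days remain in May 2008 after the 26th (31 − 26).
Full months from June 2008 through October 2009 contribute their day counts.
Then 1 day into November 2009.
Total: 5 + 30 + 31 + 31 + 30 + 31 + 30 + 31 + 31 + 28 + 31 + 30 + 31 + 30 + 31 + 31 + 30 + 31 + 1 = 524.

524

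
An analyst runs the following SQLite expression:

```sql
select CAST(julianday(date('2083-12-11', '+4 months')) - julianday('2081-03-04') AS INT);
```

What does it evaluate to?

1134

Adding +4 months to 2083-12-11 gives 2084-04-11.
27 days remain in March 2081 after the 4th (31 − 4).
Full months from April 2081 through March 2084 contribute their day counts.
Then 11 days into April 2084.
Total: 27 + 30 + 31 + 30 + 31 + 31 + 30 + 31 + 30 + 31 + 31 + 28 + 31 + 30 + 31 + 30 + 31 + 31 + 30 + 31 + 30 + 31 + 31 + 28 + 31 + 30 + 31 + 30 + 31 + 31 + 30 + 31 + 30 + 31 + 31 + 29 + 31 + 11 = 1134.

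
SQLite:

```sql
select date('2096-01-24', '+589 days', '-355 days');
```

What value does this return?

2096-09-14

Applying '+589 days' to 2096-01-24: counting 589 days forward gives 2097-09-04.
Applying '-355 days' to 2097-09-04: counting 355 days back gives 2096-09-14.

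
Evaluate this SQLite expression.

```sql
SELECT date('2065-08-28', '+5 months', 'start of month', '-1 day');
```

Adding +5 months to 2065-08-28 gives 2066-01-28.
`start of month` rewinds 2066-01-28 to 2066-01-01.
Going back 1 day from 2066-01-01 reaches 2065-12-31 (last day of December, 31 days).

2065-12-31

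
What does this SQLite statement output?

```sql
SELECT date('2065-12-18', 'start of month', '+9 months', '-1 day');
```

`start of month` rewinds 2065-12-18 to 2065-12-01.
Adding +9 months to 2065-12-01 gives 2066-09-01.
Going back 1 day from 2066-09-01 reaches 2066-08-31 (last day of August, 31 days).

2066-08-31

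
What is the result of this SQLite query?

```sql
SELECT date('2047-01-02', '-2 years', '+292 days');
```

2045-10-21

Adding -2 years to 2047-01-02 gives 2045-01-02.
Applying '+292 days' to 2045-01-02: counting 292 days forward gives 2045-10-21.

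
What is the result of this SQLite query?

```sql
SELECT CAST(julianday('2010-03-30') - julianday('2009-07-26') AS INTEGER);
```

247

5 days remain in July 2009 after the 26th (31 − 26).
Full months from August 2009 through February 2010 contribute their day counts.
Then 30 days into March 2010.
Total: 5 + 31 + 30 + 31 + 30 + 31 + 31 + 28 + 30 = 247.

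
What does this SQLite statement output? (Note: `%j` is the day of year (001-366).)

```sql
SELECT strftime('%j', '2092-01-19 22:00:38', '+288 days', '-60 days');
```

247

First apply '+288 days', '-60 days': 2092-01-19 22:00:38 → 2092-09-03 22:00:38.
Day-of-year for 2092-09-03: days since 2092-01-01 inclusive = 247, zero-padded to 247.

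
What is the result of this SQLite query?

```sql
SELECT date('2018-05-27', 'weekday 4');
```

`weekday 4` advances to the next Thursday; 2018-05-27 is a Sunday, so it moves forward to 2018-05-31.

2018-05-31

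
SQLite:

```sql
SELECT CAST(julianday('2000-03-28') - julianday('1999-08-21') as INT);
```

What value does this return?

220

10 days remain in August 1999 after the 21st (31 − 21).
Full months from September 1999 through February 2000 contribute their day counts.
Then 28 days into March 2000.
Total: 10 + 30 + 31 + 30 + 31 + 31 + 29 + 28 = 220.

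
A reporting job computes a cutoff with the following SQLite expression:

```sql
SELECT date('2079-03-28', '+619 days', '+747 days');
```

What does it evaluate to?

Applying '+619 days' to 2079-03-28: counting 619 days forward gives 2080-12-06.
Applying '+747 days' to 2080-12-06: counting 747 days forward gives 2082-12-23.

2082-12-23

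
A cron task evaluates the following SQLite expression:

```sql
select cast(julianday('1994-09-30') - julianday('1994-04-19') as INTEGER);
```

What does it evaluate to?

11 days remain in April 1994 after the 19th (30 − 19).
May 1994: 31 days.
June 1994: 30 days.
July 1994: 31 days.
August 1994: 31 days.
Then 30 days into September 1994.
Total: 11 + 31 + 30 + 31 + 31 + 30 = 164.

164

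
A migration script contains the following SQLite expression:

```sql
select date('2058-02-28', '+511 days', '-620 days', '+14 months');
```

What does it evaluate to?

Applying '+511 days' to 2058-02-28: counting 511 days forward gives 2059-07-24.
Applying '-620 days' to 2059-07-24: counting 620 days back gives 2057-11-11.
Adding +14 months to 2057-11-11 gives 2059-01-11.

2059-01-11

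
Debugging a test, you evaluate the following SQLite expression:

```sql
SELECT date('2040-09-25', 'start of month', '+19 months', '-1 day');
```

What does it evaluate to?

`start of month` rewinds 2040-09-25 to 2040-09-01.
Adding +19 months to 2040-09-01 gives 2042-04-01.
Going back 1 day from 2042-04-01 reaches 2042-03-31 (last day of March, 31 days).

2042-03-31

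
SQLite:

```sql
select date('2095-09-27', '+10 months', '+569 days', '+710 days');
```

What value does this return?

2100-01-27

Adding +10 months to 2095-09-27 gives 2096-07-27.
Applying '+569 days' to 2096-07-27: counting 569 days forward gives 2098-02-16.
Applying '+710 days' to 2098-02-16: counting 710 days forward gives 2100-01-27.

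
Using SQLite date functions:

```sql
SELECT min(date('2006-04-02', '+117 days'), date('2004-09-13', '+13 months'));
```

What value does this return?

2005-10-13

date('2006-04-02', '+117 days') → 2006-07-28.
date('2004-09-13', '+13 months') → 2005-10-13.
Earlier of the two is 2005-10-13.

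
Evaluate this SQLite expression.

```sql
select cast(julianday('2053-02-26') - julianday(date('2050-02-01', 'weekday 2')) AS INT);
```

`weekday 2` advances to the next Tuesday; 2050-02-01 is already a Tuesday, so it stays at 2050-02-01.
27 days remain in February 2050 after the 1st (28 − 1).
Full months from March 2050 through January 2053 contribute their day counts.
Then 26 days into February 2053.
Total: 27 + 31 + 30 + 31 + 30 + 31 + 31 + 30 + 31 + 30 + 31 + 31 + 28 + 31 + 30 + 31 + 30 + 31 + 31 + 30 + 31 + 30 + 31 + 31 + 29 + 31 + 30 + 31 + 30 + 31 + 31 + 30 + 31 + 30 + 31 + 31 + 26 = 1121.

1121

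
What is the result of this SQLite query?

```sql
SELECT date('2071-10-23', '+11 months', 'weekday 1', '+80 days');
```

2072-12-15

Adding +11 months to 2071-10-23 gives 2072-09-23.
`weekday 1` advances to the next Monday; 2072-09-23 is a Friday, so it moves forward to 2072-09-26.
Applying '+80 days' to 2072-09-26: counting 80 days forward gives 2072-12-15.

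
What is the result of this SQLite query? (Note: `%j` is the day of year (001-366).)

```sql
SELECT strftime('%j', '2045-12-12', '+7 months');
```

First apply '+7 months': 2045-12-12 → 2046-07-12.
Day-of-year for 2046-07-12: days since 2046-01-01 inclusive = 193, zero-padded to 193.

193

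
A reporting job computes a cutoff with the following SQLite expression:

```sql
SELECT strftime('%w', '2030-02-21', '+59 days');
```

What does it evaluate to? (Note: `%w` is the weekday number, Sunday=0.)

0

First apply '+59 days': 2030-02-21 → 2030-04-21.
2030-04-21 is a Sunday; with Sunday=0 that is 0.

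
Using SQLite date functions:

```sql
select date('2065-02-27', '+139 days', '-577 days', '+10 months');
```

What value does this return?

Applying '+139 days' to 2065-02-27: counting 139 days forward gives 2065-07-16.
Applying '-577 days' to 2065-07-16: counting 577 days back gives 2063-12-17.
Adding +10 months to 2063-12-17 gives 2064-10-17.

2064-10-17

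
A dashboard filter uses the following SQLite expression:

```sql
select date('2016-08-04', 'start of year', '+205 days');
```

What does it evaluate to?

2016-07-24

`start of year` rewinds 2016-08-04 to 2016-01-01.
Applying '+205 days' to 2016-01-01: counting 205 days forward gives 2016-07-24.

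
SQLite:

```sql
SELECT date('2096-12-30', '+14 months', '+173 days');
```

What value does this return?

Adding +14 months to 2096-12-30 targets 2098-02-30. February 2098 has only 28 days, so SQLite normalizes the 2-day overflow forward to 2098-03-02.
Applying '+173 days' to 2098-03-02: counting 173 days forward gives 2098-08-22.

2098-08-22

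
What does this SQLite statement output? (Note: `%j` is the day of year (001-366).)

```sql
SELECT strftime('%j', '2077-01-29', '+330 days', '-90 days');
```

First apply '+330 days', '-90 days': 2077-01-29 → 2077-09-26.
Day-of-year for 2077-09-26: days since 2077-01-01 inclusive = 269, zero-padded to 269.

269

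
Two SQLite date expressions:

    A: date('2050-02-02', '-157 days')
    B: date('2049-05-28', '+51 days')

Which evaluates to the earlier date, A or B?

A = 2049-08-29.
B = 2049-07-18.
B is earlier.

B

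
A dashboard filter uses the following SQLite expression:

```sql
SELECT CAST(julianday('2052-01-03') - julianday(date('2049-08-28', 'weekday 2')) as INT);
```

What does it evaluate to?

855

`weekday 2` advances to the next Tuesday; 2049-08-28 is a Saturday, so it moves forward to 2049-08-31.
0 days remain in August 2049 after the 31st (31 − 31).
Full months from September 2049 through December 2051 contribute their day counts.
Then 3 days into January 2052.
Total: 0 + 30 + 31 + 30 + 31 + 31 + 28 + 31 + 30 + 31 + 30 + 31 + 31 + 30 + 31 + 30 + 31 + 31 + 28 + 31 + 30 + 31 + 30 + 31 + 31 + 30 + 31 + 30 + 31 + 3 = 855.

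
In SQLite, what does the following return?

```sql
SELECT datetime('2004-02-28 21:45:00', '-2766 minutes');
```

2004-02-26 23:39:00

2766 minutes = 46h 6m; -2766 minutes from 2004-02-28 21:45:00 is 2004-02-26 23:39:00 (crosses midnight).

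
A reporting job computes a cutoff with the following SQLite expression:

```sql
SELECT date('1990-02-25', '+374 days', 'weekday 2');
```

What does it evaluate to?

Applying '+374 days' to 1990-02-25: counting 374 days forward gives 1991-03-06.
`weekday 2` advances to the next Tuesday; 1991-03-06 is a Wednesday, so it moves forward to 1991-03-12.

1991-03-12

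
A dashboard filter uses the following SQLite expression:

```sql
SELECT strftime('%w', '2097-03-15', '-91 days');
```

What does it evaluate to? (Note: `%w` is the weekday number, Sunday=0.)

5

First apply '-91 days': 2097-03-15 → 2096-12-14.
2096-12-14 is a Friday; with Sunday=0 that is 5.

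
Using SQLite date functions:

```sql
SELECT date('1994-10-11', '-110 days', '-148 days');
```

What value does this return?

Applying '-110 days' to 1994-10-11: counting 110 days back gives 1994-06-23.
Applying '-148 days' to 1994-06-23: counting 148 days back gives 1994-01-26.

1994-01-26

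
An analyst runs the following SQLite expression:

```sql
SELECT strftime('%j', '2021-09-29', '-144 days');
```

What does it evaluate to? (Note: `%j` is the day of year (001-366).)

128

First apply '-144 days': 2021-09-29 → 2021-05-08.
Day-of-year for 2021-05-08: days since 2021-01-01 inclusive = 128, zero-padded to 128.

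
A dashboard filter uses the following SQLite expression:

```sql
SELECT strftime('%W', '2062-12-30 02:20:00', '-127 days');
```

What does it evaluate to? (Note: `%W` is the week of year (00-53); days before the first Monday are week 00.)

34

First apply '-127 days': 2062-12-30 02:20:00 → 2062-08-25 02:20:00.
2062-08-25 is a Friday. SQLite's %W counts Mondays since the year started; the result is 34.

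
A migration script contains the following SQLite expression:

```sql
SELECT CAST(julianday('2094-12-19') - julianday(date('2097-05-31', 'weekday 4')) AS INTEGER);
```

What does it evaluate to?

`weekday 4` advances to the next Thursday; 2097-05-31 is a Friday, so it moves forward to 2097-06-06.
12 days remain in December 2094 after the 19th (31 − 19).
Full months from January 2095 through May 2097 contribute their day counts.
Then 6 days into June 2097.
Total: 12 + 31 + 28 + 31 + 30 + 31 + 30 + 31 + 31 + 30 + 31 + 30 + 31 + 31 + 29 + 31 + 30 + 31 + 30 + 31 + 31 + 30 + 31 + 30 + 31 + 31 + 28 + 31 + 30 + 31 + 6 = 900.
The subtraction is earlier − later, so the result is −900 → -900.

-900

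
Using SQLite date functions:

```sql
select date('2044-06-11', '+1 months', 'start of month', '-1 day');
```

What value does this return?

Adding +1 month to 2044-06-11 gives 2044-07-11.
`start of month` rewinds 2044-07-11 to 2044-07-01.
Going back 1 day from 2044-07-01 reaches 2044-06-30 (last day of June, 30 days).

2044-06-30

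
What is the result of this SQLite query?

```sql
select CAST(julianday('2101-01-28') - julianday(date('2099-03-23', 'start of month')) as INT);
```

`start of month` rewinds 2099-03-23 to 2099-03-01.
30 days remain in March 2099 after the 1st (31 − 1).
Full months from April 2099 through December 2100 contribute their day counts.
Then 28 days into January 2101.
Total: 30 + 30 + 31 + 30 + 31 + 31 + 30 + 31 + 30 + 31 + 31 + 28 + 31 + 30 + 31 + 30 + 31 + 31 + 30 + 31 + 30 + 31 + 28 = 698.

698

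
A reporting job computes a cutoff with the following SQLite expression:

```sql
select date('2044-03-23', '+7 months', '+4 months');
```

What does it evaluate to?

Adding +7 months to 2044-03-23 gives 2044-10-23.
Adding +4 months to 2044-10-23 gives 2045-02-23.

2045-02-23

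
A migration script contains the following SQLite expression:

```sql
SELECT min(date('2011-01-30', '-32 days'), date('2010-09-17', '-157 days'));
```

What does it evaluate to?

date('2011-01-30', '-32 days') → 2010-12-29.
date('2010-09-17', '-157 days') → 2010-04-13.
Earlier of the two is 2010-04-13.

2010-04-13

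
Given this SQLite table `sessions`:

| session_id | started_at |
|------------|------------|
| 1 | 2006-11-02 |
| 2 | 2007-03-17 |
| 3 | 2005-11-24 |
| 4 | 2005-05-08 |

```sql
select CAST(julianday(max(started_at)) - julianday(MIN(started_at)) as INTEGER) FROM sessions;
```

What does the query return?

MIN = 2005-05-08, MAX = 2007-03-17.
23 days remain in May 2005 after the 8th (31 − 8).
Full months from June 2005 through February 2007 contribute their day counts.
Then 17 days into March 2007.
Total: 23 + 30 + 31 + 31 + 30 + 31 + 30 + 31 + 31 + 28 + 31 + 30 + 31 + 30 + 31 + 31 + 30 + 31 + 30 + 31 + 31 + 28 + 17 = 678.

678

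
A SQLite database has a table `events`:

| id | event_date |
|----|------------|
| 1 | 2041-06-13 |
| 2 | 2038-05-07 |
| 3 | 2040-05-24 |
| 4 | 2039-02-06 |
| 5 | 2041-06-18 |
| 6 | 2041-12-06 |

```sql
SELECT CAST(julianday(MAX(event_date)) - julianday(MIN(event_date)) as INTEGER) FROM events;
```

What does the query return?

MIN = 2038-05-07, MAX = 2041-12-06.
24 days remain in May 2038 after the 7th (31 − 7).
Full months from June 2038 through November 2041 contribute their day counts.
Then 6 days into December 2041.
Total: 24 + 30 + 31 + 31 + 30 + 31 + 30 + 31 + 31 + 28 + 31 + 30 + 31 + 30 + 31 + 31 + 30 + 31 + 30 + 31 + 31 + 29 + 31 + 30 + 31 + 30 + 31 + 31 + 30 + 31 + 30 + 31 + 31 + 28 + 31 + 30 + 31 + 30 + 31 + 31 + 30 + 31 + 30 + 6 = 1309.

1309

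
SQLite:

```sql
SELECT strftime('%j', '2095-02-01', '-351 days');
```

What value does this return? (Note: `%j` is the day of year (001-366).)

046

First apply '-351 days': 2095-02-01 → 2094-02-15.
Day-of-year for 2094-02-15: days since 2094-01-01 inclusive = 46, zero-padded to 046.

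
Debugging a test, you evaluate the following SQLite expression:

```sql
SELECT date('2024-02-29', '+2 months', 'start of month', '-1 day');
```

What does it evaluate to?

Adding +2 months to 2024-02-29 gives 2024-04-29.
`start of month` rewinds 2024-04-29 to 2024-04-01.
Going back 1 day from 2024-04-01 reaches 2024-03-31 (last day of March, 31 days).

2024-03-31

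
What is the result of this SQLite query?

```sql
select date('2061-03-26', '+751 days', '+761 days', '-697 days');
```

Applying '+751 days' to 2061-03-26: counting 751 days forward gives 2063-04-16.
Applying '+761 days' to 2063-04-16: counting 761 days forward gives 2065-05-16.
Applying '-697 days' to 2065-05-16: counting 697 days back gives 2063-06-19.

2063-06-19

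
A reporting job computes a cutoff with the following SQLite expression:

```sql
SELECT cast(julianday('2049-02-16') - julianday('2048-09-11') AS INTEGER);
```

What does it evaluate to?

19 days remain in September 2048 after the 11th (30 − 11).
October 2048: 31 days.
November 2048: 30 days.
December 2048: 31 days.
January 2049: 31 days.
Then 16 days into February 2049.
Total: 19 + 31 + 30 + 31 + 31 + 16 = 158.

158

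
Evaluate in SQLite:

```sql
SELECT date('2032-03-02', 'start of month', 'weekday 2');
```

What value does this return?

2032-03-02

`start of month` rewinds 2032-03-02 to 2032-03-01.
`weekday 2` advances to the next Tuesday; 2032-03-01 is a Monday, so it moves forward to 2032-03-02.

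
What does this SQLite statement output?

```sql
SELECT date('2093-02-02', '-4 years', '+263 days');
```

Adding -4 years to 2093-02-02 gives 2089-02-02.
Applying '+263 days' to 2089-02-02: counting 263 days forward gives 2089-10-23.

2089-10-23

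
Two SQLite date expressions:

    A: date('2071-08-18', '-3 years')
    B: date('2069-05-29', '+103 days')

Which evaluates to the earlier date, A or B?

A = 2068-08-18.
B = 2069-09-09.
A is earlier.

A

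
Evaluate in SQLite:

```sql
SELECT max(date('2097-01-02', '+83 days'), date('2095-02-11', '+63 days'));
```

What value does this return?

2097-03-26

date('2097-01-02', '+83 days') → 2097-03-26.
date('2095-02-11', '+63 days') → 2095-04-15.
Later of the two is 2097-03-26.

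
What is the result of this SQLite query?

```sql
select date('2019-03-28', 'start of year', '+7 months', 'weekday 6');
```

`start of year` rewinds 2019-03-28 to 2019-01-01.
Adding +7 months to 2019-01-01 gives 2019-08-01.
`weekday 6` advances to the next Saturday; 2019-08-01 is a Thursday, so it moves forward to 2019-08-03.

2019-08-03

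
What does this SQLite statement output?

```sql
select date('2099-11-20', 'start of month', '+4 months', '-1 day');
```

2100-02-28

`start of month` rewinds 2099-11-20 to 2099-11-01.
Adding +4 months to 2099-11-01 gives 2100-03-01.
Going back 1 day from 2100-03-01 reaches 2100-02-28 (last day of February, 28 days).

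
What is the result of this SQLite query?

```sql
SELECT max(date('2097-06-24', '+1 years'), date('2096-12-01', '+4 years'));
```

2100-12-01

date('2097-06-24', '+1 years') → 2098-06-24.
date('2096-12-01', '+4 years') → 2100-12-01.
Later of the two is 2100-12-01.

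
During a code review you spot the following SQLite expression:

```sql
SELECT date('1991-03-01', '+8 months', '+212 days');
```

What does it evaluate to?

Adding +8 months to 1991-03-01 gives 1991-11-01.
Applying '+212 days' to 1991-11-01: counting 212 days forward gives 1992-05-31.

1992-05-31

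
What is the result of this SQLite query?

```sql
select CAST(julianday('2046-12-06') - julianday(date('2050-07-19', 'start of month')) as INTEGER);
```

`start of month` rewinds 2050-07-19 to 2050-07-01.
25 days remain in December 2046 after the 6th (31 − 6).
Full months from January 2047 through June 2050 contribute their day counts.
Then 1 day into July 2050.
Total: 25 + 31 + 28 + 31 + 30 + 31 + 30 + 31 + 31 + 30 + 31 + 30 + 31 + 31 + 29 + 31 + 30 + 31 + 30 + 31 + 31 + 30 + 31 + 30 + 31 + 31 + 28 + 31 + 30 + 31 + 30 + 31 + 31 + 30 + 31 + 30 + 31 + 31 + 28 + 31 + 30 + 31 + 30 + 1 = 1303.
The subtraction is earlier − later, so the result is −1303 → -1303.

-1303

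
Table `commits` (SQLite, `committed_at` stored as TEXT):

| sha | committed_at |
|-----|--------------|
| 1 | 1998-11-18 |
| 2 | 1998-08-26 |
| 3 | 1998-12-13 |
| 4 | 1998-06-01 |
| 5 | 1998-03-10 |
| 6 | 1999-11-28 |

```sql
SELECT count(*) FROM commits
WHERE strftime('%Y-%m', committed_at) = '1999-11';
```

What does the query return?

Rows with year-month 1999-11: 1999-11-28 → 1.

1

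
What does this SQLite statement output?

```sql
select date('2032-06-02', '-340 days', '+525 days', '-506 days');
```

2031-07-17

Applying '-340 days' to 2032-06-02: counting 340 days back gives 2031-06-28.
Applying '+525 days' to 2031-06-28: counting 525 days forward gives 2032-12-04.
Applying '-506 days' to 2032-12-04: counting 506 days back gives 2031-07-17.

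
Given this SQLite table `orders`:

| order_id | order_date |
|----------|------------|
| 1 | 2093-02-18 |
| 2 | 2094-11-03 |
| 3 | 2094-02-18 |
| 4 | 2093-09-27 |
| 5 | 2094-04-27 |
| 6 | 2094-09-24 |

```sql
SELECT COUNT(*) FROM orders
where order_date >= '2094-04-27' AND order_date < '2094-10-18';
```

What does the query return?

2

Rows in [2094-04-27, 2094-10-18): 2094-04-27, 2094-09-24 → 2 rows.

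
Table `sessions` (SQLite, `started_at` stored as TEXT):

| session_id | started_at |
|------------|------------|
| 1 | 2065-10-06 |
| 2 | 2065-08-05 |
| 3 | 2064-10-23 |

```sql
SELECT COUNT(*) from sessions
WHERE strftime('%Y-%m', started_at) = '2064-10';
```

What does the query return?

Rows with year-month 2064-10: 2064-10-23 → 1.

1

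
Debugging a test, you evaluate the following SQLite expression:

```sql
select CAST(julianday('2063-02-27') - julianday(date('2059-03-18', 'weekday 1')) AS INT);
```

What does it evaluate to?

`weekday 1` advances to the next Monday; 2059-03-18 is a Tuesday, so it moves forward to 2059-03-24.
7 days remain in March 2059 after the 24th (31 − 24).
Full months from April 2059 through January 2063 contribute their day counts.
Then 27 days into February 2063.
Total: 7 + 30 + 31 + 30 + 31 + 31 + 30 + 31 + 30 + 31 + 31 + 29 + 31 + 30 + 31 + 30 + 31 + 31 + 30 + 31 + 30 + 31 + 31 + 28 + 31 + 30 + 31 + 30 + 31 + 31 + 30 + 31 + 30 + 31 + 31 + 28 + 31 + 30 + 31 + 30 + 31 + 31 + 30 + 31 + 30 + 31 + 31 + 27 = 1436.

1436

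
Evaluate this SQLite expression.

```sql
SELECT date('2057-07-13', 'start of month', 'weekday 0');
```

`start of month` rewinds 2057-07-13 to 2057-07-01.
`weekday 0` advances to the next Sunday; 2057-07-01 is already a Sunday, so it stays at 2057-07-01.

2057-07-01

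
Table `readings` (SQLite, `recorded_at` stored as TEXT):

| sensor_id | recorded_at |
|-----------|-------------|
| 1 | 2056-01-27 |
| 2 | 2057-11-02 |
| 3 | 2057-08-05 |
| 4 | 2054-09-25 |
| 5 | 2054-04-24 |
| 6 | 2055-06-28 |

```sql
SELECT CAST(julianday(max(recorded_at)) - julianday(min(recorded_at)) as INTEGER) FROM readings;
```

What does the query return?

1288

MIN = 2054-04-24, MAX = 2057-11-02.
6 days remain in April 2054 after the 24th (30 − 24).
Full months from May 2054 through October 2057 contribute their day counts.
Then 2 days into November 2057.
Total: 6 + 31 + 30 + 31 + 31 + 30 + 31 + 30 + 31 + 31 + 28 + 31 + 30 + 31 + 30 + 31 + 31 + 30 + 31 + 30 + 31 + 31 + 29 + 31 + 30 + 31 + 30 + 31 + 31 + 30 + 31 + 30 + 31 + 31 + 28 + 31 + 30 + 31 + 30 + 31 + 31 + 30 + 31 + 2 = 1288.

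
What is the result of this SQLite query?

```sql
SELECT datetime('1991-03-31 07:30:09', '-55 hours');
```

1991-03-29 00:30:09

-55 hours from 1991-03-31 07:30:09 is 1991-03-29 00:30:09 (crosses midnight).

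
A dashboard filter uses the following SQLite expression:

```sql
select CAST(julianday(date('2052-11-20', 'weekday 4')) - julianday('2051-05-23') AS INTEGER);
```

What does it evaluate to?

548

`weekday 4` advances to the next Thursday; 2052-11-20 is a Wednesday, so it moves forward to 2052-11-21.
8 days remain in May 2051 after the 23rd (31 − 23).
Full months from June 2051 through October 2052 contribute their day counts.
Then 21 days into November 2052.
Total: 8 + 30 + 31 + 31 + 30 + 31 + 30 + 31 + 31 + 29 + 31 + 30 + 31 + 30 + 31 + 31 + 30 + 31 + 21 = 548.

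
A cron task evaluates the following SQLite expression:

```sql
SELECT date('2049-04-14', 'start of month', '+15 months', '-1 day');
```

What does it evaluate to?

`start of month` rewinds 2049-04-14 to 2049-04-01.
Adding +15 months to 2049-04-01 gives 2050-07-01.
Going back 1 day from 2050-07-01 reaches 2050-06-30 (last day of June, 30 days).

2050-06-30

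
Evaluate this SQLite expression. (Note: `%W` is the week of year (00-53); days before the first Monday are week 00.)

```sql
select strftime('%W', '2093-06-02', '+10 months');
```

13

First apply '+10 months': 2093-06-02 → 2094-04-02.
2094-04-02 is a Friday. SQLite's %W counts Mondays since the year started; the result is 13.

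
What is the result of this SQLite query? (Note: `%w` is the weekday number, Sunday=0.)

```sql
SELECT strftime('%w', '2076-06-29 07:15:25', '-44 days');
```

6

First apply '-44 days': 2076-06-29 07:15:25 → 2076-05-16 07:15:25.
2076-05-16 is a Saturday; with Sunday=0 that is 6.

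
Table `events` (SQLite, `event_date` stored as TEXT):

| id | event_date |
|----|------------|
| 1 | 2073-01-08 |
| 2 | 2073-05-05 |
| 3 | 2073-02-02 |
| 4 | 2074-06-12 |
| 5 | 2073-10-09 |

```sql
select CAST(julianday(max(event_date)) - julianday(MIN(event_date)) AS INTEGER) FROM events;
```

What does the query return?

MIN = 2073-01-08, MAX = 2074-06-12.
23 days remain in January 2073 after the 8th (31 − 8).
Full months from February 2073 through May 2074 contribute their day counts.
Then 12 days into June 2074.
Total: 23 + 28 + 31 + 30 + 31 + 30 + 31 + 31 + 30 + 31 + 30 + 31 + 31 + 28 + 31 + 30 + 31 + 12 = 520.

520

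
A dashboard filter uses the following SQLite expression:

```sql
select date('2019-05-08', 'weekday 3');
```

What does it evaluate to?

`weekday 3` advances to the next Wednesday; 2019-05-08 is already a Wednesday, so it stays at 2019-05-08.

2019-05-08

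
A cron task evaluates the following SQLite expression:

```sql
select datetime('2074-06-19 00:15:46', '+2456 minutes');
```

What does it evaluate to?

2456 minutes = 40h 56m; +2456 minutes from 2074-06-19 00:15:46 is 2074-06-20 17:11:46 (crosses midnight).

2074-06-20 17:11:46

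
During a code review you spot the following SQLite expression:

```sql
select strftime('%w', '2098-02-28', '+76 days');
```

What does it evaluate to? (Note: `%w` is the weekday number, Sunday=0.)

First apply '+76 days': 2098-02-28 → 2098-05-15.
2098-05-15 is a Thursday; with Sunday=0 that is 4.

4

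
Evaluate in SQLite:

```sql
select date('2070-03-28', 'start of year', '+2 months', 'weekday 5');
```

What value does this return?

`start of year` rewinds 2070-03-28 to 2070-01-01.
Adding +2 months to 2070-01-01 gives 2070-03-01.
`weekday 5` advances to the next Friday; 2070-03-01 is a Saturday, so it moves forward to 2070-03-07.

2070-03-07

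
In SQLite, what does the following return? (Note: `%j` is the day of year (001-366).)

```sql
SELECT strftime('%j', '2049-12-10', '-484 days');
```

226

First apply '-484 days': 2049-12-10 → 2048-08-13.
Day-of-year for 2048-08-13: days since 2048-01-01 inclusive = 226, zero-padded to 226.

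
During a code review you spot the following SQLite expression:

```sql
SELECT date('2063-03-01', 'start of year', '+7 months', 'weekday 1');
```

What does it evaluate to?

2063-08-06

`start of year` rewinds 2063-03-01 to 2063-01-01.
Adding +7 months to 2063-01-01 gives 2063-08-01.
`weekday 1` advances to the next Monday; 2063-08-01 is a Wednesday, so it moves forward to 2063-08-06.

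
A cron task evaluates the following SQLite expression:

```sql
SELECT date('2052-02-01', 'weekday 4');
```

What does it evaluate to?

2052-02-01

`weekday 4` advances to the next Thursday; 2052-02-01 is already a Thursday, so it stays at 2052-02-01.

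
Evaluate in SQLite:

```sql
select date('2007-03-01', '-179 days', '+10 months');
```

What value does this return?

Applying '-179 days' to 2007-03-01: counting 179 days back gives 2006-09-03.
Adding +10 months to 2006-09-03 gives 2007-07-03.

2007-07-03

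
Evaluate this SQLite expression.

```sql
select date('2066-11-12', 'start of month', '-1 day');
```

2066-10-31

`start of month` rewinds 2066-11-12 to 2066-11-01.
Going back 1 day from 2066-11-01 reaches 2066-10-31 (last day of October, 31 days).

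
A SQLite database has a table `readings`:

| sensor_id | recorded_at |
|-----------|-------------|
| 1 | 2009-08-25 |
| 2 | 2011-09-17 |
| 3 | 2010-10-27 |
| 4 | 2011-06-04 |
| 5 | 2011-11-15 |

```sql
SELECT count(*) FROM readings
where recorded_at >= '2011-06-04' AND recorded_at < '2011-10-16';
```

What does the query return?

Rows in [2011-06-04, 2011-10-16): 2011-09-17, 2011-06-04 → 2 rows.

2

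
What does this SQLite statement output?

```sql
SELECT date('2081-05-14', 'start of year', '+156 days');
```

`start of year` rewinds 2081-05-14 to 2081-01-01.
Applying '+156 days' to 2081-01-01: counting 156 days forward gives 2081-06-06.

2081-06-06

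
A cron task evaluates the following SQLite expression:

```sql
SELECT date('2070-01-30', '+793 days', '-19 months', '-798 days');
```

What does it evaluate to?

Applying '+793 days' to 2070-01-30: counting 793 days forward gives 2072-04-02.
Adding -19 months to 2072-04-02 gives 2070-09-02.
Applying '-798 days' to 2070-09-02: counting 798 days back gives 2068-06-26.

2068-06-26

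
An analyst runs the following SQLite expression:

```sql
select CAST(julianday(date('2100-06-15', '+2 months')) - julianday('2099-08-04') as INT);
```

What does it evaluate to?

376

Adding +2 months to 2100-06-15 gives 2100-08-15.
27 days remain in August 2099 after the 4th (31 − 4).
Full months from September 2099 through July 2100 contribute their day counts.
Then 15 days into August 2100.
Total: 27 + 30 + 31 + 30 + 31 + 31 + 28 + 31 + 30 + 31 + 30 + 31 + 15 = 376.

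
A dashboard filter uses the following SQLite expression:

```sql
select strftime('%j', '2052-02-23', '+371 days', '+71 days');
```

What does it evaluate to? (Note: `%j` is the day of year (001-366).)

130

First apply '+371 days', '+71 days': 2052-02-23 → 2053-05-10.
Day-of-year for 2053-05-10: days since 2053-01-01 inclusive = 130, zero-padded to 130.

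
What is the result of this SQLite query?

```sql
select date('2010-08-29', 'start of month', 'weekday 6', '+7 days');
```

2010-08-14

`start of month` rewinds 2010-08-29 to 2010-08-01.
`weekday 6` advances to the next Saturday; 2010-08-01 is a Sunday, so it moves forward to 2010-08-07.
Advancing 7 more days within August lands on 2010-08-14.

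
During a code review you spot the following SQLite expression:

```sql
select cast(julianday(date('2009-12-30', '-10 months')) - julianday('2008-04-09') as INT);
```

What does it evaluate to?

327

Adding -10 months to 2009-12-30 targets 2009-02-30. February 2009 has only 28 days, so SQLite normalizes the 2-day overflow forward to 2009-03-02.
21 days remain in April 2008 after the 9th (30 − 9).
Full months from May 2008 through February 2009 contribute their day counts.
Then 2 days into March 2009.
Total: 21 + 31 + 30 + 31 + 31 + 30 + 31 + 30 + 31 + 31 + 28 + 2 = 327.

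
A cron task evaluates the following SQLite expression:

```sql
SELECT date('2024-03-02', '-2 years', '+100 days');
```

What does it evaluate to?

2022-06-10

Adding -2 years to 2024-03-02 gives 2022-03-02.
Applying '+100 days' to 2022-03-02: counting 100 days forward gives 2022-06-10.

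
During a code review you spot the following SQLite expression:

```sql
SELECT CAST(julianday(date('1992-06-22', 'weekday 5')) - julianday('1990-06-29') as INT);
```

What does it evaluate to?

`weekday 5` advances to the next Friday; 1992-06-22 is a Monday, so it moves forward to 1992-06-26.
1 day remains in June 1990 after the 29th (30 − 29).
Full months from July 1990 through May 1992 contribute their day counts.
Then 26 days into June 1992.
Total: 1 + 31 + 31 + 30 + 31 + 30 + 31 + 31 + 28 + 31 + 30 + 31 + 30 + 31 + 31 + 30 + 31 + 30 + 31 + 31 + 29 + 31 + 30 + 31 + 26 = 728.

728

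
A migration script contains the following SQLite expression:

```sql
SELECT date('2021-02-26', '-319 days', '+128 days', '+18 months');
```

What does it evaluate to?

2022-02-19

Applying '-319 days' to 2021-02-26: counting 319 days back gives 2020-04-13.
Applying '+128 days' to 2020-04-13: counting 128 days forward gives 2020-08-19.
Adding +18 months to 2020-08-19 gives 2022-02-19.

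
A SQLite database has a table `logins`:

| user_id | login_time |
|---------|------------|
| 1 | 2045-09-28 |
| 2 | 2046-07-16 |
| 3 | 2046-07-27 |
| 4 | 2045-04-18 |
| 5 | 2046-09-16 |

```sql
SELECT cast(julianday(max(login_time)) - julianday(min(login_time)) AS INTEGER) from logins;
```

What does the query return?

516

MIN = 2045-04-18, MAX = 2046-09-16.
12 days remain in April 2045 after the 18th (30 − 18).
Full months from May 2045 through August 2046 contribute their day counts.
Then 16 days into September 2046.
Total: 12 + 31 + 30 + 31 + 31 + 30 + 31 + 30 + 31 + 31 + 28 + 31 + 30 + 31 + 30 + 31 + 31 + 16 = 516.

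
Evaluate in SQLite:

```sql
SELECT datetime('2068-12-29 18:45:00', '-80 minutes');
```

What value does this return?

2068-12-29 17:25:00

80 minutes = 1h 20m; -80 minutes from 2068-12-29 18:45:00 is 2068-12-29 17:25:00.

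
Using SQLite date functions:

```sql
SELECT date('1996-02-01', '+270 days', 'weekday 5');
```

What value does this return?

1996-11-01

Applying '+270 days' to 1996-02-01: counting 270 days forward gives 1996-10-28.
`weekday 5` advances to the next Friday; 1996-10-28 is a Monday, so it moves forward to 1996-11-01.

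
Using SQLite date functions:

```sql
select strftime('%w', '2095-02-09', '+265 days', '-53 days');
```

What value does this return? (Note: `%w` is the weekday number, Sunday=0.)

First apply '+265 days', '-53 days': 2095-02-09 → 2095-09-09.
2095-09-09 is a Friday; with Sunday=0 that is 5.

5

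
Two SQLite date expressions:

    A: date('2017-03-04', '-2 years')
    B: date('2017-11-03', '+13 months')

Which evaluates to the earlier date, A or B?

A = 2015-03-04.
B = 2018-12-03.
A is earlier.

A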